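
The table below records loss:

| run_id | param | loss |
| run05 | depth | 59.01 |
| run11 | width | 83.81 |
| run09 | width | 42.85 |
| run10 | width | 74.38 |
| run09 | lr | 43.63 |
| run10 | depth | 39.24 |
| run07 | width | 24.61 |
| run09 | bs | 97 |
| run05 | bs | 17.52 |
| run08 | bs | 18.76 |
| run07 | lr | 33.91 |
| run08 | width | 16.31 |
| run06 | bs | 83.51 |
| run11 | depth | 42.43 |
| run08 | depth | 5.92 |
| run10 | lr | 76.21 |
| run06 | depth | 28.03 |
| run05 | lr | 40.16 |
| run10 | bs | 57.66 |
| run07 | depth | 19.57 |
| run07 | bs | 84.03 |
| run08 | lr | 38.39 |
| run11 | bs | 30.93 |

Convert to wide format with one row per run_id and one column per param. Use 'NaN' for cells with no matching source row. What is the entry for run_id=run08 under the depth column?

The long row with run_id=run08, param=depth has loss=5.92.

5.92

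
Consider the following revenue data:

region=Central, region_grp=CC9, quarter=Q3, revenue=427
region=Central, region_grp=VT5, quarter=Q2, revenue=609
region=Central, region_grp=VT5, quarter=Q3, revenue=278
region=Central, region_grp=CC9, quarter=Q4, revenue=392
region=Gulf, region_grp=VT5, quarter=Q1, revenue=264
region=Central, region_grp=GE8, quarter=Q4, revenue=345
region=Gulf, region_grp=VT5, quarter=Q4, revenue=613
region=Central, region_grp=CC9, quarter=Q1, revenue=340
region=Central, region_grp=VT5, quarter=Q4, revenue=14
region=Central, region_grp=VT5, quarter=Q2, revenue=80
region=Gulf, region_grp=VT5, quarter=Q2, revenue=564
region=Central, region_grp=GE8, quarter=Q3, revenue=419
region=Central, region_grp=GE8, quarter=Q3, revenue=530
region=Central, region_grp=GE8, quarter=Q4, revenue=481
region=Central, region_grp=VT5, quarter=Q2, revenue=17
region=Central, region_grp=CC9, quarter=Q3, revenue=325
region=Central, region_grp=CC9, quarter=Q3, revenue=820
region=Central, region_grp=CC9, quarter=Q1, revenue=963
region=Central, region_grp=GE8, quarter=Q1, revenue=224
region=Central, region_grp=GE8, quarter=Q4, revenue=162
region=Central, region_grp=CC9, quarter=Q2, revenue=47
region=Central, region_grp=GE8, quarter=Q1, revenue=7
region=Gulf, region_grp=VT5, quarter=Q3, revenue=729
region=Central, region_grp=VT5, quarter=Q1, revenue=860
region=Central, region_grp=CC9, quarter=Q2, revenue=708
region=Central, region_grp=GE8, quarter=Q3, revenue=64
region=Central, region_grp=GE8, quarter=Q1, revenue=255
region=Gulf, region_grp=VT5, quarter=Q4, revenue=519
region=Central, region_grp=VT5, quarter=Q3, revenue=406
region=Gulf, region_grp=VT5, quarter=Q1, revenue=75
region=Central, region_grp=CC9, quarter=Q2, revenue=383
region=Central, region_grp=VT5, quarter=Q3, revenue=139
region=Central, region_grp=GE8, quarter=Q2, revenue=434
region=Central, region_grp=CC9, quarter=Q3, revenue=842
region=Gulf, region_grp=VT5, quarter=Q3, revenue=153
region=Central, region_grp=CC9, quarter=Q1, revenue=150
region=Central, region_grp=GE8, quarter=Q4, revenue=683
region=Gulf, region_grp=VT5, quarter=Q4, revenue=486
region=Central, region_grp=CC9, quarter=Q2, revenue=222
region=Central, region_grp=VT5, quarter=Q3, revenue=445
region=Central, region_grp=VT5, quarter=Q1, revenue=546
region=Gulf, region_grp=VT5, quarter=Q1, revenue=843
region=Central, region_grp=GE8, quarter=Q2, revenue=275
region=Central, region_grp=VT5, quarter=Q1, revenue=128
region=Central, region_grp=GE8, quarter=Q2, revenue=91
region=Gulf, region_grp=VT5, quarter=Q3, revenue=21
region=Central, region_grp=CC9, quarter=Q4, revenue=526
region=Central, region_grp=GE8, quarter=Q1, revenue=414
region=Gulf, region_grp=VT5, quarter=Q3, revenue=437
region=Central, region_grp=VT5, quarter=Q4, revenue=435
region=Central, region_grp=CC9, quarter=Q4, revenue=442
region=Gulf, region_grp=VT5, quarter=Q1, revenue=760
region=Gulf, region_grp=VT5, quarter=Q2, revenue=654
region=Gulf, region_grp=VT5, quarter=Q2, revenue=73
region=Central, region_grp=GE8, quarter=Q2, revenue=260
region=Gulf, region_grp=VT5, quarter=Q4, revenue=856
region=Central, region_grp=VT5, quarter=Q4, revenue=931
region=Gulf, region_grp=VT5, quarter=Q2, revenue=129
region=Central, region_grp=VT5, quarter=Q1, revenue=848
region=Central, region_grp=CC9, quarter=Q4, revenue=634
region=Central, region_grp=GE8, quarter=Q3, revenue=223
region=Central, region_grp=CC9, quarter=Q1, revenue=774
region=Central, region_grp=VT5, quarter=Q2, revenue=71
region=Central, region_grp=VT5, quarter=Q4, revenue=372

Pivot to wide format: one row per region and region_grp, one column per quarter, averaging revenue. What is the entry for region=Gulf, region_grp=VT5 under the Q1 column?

485.50

Rows with region=Gulf, region_grp=VT5 and quarter=Q1: revenue values are 264, 75, 843, 760.
(264 + 75 + 843 + 760) / 4 = 485.50.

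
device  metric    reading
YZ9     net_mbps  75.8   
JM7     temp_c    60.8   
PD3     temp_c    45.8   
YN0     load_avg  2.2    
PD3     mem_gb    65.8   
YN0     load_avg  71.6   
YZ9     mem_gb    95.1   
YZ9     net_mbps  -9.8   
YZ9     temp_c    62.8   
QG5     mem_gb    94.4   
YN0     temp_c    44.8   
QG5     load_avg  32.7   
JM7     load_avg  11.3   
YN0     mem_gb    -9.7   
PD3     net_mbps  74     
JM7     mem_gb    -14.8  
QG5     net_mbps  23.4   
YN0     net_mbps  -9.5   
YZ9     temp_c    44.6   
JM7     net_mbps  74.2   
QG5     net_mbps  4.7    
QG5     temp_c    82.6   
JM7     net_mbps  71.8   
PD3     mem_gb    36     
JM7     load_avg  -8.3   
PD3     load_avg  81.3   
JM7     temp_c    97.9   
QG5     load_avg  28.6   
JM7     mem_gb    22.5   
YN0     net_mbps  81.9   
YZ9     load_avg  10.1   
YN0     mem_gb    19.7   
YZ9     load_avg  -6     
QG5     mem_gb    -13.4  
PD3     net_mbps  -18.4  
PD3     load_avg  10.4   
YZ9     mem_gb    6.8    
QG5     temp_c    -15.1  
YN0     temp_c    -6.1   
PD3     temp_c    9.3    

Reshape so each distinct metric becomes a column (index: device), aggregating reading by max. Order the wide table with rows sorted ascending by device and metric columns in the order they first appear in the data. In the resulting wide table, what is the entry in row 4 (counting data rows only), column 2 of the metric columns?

With rows sorted ascending by device, row 4 is device=YN0. metric columns in first-appearance order: net_mbps, temp_c, load_avg, mem_gb; column 2 is temp_c.
Long rows with device=YN0, metric=temp_c: max(44.8, -6.1) = 44.8.

44.8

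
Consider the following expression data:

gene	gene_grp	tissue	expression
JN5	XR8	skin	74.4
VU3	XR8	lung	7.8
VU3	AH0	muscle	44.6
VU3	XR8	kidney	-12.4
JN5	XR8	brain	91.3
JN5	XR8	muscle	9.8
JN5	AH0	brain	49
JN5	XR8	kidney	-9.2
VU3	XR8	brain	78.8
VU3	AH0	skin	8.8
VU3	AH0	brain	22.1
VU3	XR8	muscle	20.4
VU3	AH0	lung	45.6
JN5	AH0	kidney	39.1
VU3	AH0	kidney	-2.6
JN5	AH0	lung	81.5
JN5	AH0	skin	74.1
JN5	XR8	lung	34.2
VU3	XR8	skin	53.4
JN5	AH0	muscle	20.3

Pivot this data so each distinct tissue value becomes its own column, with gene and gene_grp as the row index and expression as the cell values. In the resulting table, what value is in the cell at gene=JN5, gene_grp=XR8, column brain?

91.3

Wide layout: rows indexed by gene and gene_grp, columns are the 5 distinct tissue values (skin, lung, muscle, kidney, brain).
Cell (gene=JN5, gene_grp=XR8, tissue=brain) draws from the long row where gene=JN5, gene_grp=XR8 and tissue=brain, which has expression=91.3.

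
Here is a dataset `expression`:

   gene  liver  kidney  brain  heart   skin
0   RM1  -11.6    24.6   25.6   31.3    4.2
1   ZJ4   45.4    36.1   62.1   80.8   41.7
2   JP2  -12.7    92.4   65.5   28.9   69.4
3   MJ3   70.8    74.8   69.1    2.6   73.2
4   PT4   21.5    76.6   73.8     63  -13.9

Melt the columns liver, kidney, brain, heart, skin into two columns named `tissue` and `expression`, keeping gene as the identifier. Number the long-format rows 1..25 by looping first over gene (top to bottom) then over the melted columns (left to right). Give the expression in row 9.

80.8

25 rows total (5 × 5). Row 9: index ⌊(9-1)/5⌋ = 1 into gene → ZJ4; (9-1) mod 5 = 3 into the melted columns → heart.
So row 9 is (ZJ4, heart, 80.8); expression = 80.8.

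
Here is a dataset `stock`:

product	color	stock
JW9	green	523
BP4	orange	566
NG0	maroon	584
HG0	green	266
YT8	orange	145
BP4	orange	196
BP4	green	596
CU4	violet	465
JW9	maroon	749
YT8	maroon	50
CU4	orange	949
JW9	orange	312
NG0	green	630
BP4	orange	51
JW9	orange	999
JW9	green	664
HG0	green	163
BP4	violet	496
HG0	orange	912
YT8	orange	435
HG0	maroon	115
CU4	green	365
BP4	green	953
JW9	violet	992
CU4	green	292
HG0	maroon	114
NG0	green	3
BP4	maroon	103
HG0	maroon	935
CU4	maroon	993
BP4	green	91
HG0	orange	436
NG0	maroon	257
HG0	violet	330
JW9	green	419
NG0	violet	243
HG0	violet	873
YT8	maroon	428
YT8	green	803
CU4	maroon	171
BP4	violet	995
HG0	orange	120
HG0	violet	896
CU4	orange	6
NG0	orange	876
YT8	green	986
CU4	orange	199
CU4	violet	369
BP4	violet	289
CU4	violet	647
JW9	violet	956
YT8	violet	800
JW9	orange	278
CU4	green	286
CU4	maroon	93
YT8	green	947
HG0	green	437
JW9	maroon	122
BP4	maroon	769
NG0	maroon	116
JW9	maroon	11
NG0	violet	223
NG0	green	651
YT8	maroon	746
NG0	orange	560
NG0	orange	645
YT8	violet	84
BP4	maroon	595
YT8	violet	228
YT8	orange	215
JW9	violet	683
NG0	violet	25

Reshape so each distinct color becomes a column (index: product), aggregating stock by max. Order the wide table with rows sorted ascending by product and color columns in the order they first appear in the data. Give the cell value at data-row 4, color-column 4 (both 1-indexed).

With rows sorted ascending by product, row 4 is product=JW9. color columns in first-appearance order: green, orange, maroon, violet; column 4 is violet.
Long rows with product=JW9, color=violet: max(992, 956, 683) = 992.

992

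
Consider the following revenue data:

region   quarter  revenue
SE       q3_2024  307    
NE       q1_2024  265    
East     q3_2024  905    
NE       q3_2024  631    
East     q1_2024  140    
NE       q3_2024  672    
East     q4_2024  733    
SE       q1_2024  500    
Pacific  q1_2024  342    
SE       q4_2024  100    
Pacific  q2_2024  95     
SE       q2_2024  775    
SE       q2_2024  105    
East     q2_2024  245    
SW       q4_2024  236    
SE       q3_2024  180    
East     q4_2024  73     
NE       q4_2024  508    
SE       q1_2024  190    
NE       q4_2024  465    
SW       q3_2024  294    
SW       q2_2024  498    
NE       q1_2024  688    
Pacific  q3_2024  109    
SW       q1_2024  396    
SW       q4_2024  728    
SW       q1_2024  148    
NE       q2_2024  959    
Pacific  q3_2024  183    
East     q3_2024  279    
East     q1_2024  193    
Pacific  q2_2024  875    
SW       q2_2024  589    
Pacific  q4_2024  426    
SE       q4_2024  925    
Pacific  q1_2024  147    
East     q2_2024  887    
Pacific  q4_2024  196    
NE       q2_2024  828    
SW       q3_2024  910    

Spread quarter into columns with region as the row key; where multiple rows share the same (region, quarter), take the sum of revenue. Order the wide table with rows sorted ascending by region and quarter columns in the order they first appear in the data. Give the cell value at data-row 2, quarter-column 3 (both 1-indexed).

With rows sorted ascending by region, row 2 is region=NE. quarter columns in first-appearance order: q3_2024, q1_2024, q4_2024, q2_2024; column 3 is q4_2024.
Long rows with region=NE, quarter=q4_2024: 508 + 465 = 973.

973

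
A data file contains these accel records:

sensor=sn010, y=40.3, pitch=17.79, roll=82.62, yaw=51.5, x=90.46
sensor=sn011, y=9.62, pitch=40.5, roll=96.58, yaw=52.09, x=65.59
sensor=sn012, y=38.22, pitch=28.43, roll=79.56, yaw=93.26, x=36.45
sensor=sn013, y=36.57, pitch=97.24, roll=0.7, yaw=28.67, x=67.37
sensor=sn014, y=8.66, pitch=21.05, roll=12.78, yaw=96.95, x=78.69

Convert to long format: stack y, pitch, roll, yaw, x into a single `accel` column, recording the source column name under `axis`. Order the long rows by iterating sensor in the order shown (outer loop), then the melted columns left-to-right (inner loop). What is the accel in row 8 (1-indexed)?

25 rows total (5 × 5). Row 8: index ⌊(8-1)/5⌋ = 1 into sensor → sn011; (8-1) mod 5 = 2 into the melted columns → roll.
So row 8 is (sn011, roll, 96.58); accel = 96.58.

96.58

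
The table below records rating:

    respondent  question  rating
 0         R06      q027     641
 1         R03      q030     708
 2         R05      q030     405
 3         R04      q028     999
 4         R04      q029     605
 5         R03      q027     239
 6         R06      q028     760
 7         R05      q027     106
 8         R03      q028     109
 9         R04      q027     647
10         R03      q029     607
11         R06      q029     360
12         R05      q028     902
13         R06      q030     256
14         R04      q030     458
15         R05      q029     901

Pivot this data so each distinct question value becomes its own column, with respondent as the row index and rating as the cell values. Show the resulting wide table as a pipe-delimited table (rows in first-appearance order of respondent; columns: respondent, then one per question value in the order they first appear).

| respondent | q027 | q030 | q028 | q029 |
| R06 | 641 | 256 | 760 | 360 |
| R03 | 239 | 708 | 109 | 607 |
| R05 | 106 | 405 | 902 | 901 |
| R04 | 647 | 458 | 999 | 605 |

Columns: respondent plus the 4 distinct question values (q027, q030, q028, q029).
For example, row R06 column q027 takes rating=641 from the long row (R06, q027).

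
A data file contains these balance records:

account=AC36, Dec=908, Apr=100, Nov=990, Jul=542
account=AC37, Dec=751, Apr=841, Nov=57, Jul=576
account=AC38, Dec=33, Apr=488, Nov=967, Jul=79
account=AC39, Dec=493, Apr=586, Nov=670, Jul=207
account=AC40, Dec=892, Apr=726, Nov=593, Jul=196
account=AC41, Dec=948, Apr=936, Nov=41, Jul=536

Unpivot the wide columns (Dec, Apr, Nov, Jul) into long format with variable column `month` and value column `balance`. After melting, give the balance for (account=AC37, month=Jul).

Unpivoting turns each (account, wide-column) pair into one long row.
The wide cell at row AC37, column Jul holds 576, so the long row (AC37, Jul) has balance=576.

576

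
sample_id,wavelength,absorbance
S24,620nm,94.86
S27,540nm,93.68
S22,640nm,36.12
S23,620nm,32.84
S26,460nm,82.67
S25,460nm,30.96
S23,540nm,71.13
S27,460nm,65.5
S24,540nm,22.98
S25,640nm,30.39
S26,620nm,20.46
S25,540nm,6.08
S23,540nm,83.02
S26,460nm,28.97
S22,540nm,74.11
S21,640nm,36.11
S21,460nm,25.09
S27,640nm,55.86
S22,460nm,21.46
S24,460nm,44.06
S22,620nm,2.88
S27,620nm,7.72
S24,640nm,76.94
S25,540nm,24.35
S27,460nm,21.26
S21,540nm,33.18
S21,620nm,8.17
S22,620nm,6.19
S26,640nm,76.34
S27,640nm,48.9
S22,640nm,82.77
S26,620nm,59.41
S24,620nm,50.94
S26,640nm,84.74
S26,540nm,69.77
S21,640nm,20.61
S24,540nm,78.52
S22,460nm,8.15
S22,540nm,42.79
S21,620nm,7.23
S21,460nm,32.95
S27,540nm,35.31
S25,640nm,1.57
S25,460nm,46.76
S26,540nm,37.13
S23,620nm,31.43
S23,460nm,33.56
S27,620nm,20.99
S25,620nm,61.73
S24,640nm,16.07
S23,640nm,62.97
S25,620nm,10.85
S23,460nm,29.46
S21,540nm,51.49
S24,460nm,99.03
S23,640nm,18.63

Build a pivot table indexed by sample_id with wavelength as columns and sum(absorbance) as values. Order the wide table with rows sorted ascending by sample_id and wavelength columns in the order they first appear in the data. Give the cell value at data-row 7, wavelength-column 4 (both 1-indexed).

86.76

With rows sorted ascending by sample_id, row 7 is sample_id=S27. wavelength columns in first-appearance order: 620nm, 540nm, 640nm, 460nm; column 4 is 460nm.
Long rows with sample_id=S27, wavelength=460nm: 65.5 + 21.26 = 86.76.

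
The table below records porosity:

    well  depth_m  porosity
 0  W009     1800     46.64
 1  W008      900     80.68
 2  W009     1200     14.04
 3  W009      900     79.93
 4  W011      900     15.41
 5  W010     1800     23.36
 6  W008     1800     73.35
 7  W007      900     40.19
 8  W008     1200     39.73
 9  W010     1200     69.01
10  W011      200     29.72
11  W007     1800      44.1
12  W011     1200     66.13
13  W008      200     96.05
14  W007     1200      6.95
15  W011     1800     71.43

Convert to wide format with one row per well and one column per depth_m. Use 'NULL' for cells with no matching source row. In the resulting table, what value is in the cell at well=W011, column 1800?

71.43

The long row with well=W011, depth_m=1800 has porosity=71.43.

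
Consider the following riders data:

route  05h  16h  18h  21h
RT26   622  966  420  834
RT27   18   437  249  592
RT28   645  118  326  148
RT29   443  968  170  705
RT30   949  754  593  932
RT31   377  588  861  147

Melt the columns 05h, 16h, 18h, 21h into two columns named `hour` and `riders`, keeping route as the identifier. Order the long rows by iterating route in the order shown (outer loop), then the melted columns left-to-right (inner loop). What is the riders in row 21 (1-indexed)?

24 rows total (6 × 4). Row 21: index ⌊(21-1)/4⌋ = 5 into route → RT31; (21-1) mod 4 = 0 into the melted columns → 05h.
So row 21 is (RT31, 05h, 377); riders = 377.

377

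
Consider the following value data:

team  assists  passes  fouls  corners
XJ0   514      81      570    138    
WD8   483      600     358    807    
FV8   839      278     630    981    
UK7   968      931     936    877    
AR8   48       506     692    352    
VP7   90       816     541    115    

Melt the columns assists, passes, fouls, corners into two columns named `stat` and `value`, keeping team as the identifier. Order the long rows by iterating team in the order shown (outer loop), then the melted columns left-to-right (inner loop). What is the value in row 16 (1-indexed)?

877

24 rows total (6 × 4). Row 16: index ⌊(16-1)/4⌋ = 3 into team → UK7; (16-1) mod 4 = 3 into the melted columns → corners.
So row 16 is (UK7, corners, 877); value = 877.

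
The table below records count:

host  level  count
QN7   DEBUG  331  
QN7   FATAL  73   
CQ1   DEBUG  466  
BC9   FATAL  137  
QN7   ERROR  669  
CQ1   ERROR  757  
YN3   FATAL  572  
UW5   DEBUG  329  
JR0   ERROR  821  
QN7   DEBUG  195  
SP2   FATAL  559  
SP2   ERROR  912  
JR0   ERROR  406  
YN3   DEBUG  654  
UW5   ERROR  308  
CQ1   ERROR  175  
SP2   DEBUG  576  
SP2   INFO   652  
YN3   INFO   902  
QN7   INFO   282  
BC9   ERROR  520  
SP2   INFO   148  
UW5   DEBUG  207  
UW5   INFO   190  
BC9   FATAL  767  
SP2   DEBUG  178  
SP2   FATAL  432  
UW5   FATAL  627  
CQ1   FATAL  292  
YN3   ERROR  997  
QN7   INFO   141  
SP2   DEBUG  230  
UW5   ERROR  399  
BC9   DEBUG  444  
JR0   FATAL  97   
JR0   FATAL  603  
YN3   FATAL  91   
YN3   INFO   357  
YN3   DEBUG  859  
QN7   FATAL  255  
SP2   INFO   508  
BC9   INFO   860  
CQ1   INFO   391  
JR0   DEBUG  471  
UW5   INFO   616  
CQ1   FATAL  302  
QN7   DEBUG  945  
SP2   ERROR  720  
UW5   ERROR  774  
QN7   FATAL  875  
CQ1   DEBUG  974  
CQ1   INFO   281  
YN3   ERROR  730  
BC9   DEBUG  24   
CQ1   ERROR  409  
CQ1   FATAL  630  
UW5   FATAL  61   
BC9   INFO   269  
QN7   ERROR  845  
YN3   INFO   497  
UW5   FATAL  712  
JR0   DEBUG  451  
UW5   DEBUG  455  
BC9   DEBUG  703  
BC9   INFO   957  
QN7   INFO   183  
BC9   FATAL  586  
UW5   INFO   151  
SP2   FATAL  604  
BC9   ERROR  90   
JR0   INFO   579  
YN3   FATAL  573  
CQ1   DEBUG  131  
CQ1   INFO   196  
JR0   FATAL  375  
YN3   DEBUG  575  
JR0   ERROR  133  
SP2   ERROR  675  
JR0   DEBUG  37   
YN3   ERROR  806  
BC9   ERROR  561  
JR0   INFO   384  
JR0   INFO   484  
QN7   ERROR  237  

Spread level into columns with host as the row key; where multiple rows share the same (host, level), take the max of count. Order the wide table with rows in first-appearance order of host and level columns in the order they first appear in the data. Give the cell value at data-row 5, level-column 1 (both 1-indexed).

With rows in first-appearance order of host, row 5 is host=UW5. level columns in first-appearance order: DEBUG, FATAL, ERROR, INFO; column 1 is DEBUG.
Long rows with host=UW5, level=DEBUG: max(329, 207, 455) = 455.

455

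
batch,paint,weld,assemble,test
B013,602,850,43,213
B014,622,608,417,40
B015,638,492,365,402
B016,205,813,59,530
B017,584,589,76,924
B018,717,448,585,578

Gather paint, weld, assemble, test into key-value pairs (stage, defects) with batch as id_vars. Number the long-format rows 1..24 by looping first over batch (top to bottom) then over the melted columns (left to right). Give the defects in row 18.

589

24 rows total (6 × 4). Row 18: index ⌊(18-1)/4⌋ = 4 into batch → B017; (18-1) mod 4 = 1 into the melted columns → weld.
So row 18 is (B017, weld, 589); defects = 589.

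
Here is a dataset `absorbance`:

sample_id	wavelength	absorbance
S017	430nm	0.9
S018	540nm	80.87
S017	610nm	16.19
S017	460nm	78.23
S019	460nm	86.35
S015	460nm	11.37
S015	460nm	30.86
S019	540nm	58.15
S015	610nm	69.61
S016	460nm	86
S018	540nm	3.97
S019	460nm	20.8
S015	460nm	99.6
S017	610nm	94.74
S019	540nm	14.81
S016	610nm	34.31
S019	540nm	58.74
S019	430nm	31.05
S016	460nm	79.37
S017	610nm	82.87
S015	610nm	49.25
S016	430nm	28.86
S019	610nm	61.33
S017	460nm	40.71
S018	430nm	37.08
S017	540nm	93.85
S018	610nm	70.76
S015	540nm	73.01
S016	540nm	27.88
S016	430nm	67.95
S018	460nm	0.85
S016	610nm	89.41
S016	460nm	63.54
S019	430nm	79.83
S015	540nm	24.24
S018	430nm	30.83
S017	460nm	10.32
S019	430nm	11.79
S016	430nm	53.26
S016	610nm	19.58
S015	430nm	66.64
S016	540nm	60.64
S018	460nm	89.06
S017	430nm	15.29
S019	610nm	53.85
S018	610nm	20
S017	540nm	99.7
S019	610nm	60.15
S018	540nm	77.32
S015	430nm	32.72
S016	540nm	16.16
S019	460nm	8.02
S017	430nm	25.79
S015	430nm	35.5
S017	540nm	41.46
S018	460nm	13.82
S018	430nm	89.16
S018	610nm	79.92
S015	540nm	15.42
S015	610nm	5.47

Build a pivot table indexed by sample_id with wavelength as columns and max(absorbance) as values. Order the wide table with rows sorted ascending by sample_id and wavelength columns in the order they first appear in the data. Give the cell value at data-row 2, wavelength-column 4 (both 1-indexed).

With rows sorted ascending by sample_id, row 2 is sample_id=S016. wavelength columns in first-appearance order: 430nm, 540nm, 610nm, 460nm; column 4 is 460nm.
Long rows with sample_id=S016, wavelength=460nm: max(86, 79.37, 63.54) = 86.

86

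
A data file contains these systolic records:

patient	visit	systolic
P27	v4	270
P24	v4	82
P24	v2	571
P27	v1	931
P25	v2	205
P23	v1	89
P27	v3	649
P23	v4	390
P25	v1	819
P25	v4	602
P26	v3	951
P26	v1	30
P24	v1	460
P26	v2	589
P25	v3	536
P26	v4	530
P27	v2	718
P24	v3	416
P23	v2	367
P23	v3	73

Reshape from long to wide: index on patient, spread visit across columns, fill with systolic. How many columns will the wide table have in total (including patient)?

5

1 column for patient plus 4 distinct visit values → 5 columns.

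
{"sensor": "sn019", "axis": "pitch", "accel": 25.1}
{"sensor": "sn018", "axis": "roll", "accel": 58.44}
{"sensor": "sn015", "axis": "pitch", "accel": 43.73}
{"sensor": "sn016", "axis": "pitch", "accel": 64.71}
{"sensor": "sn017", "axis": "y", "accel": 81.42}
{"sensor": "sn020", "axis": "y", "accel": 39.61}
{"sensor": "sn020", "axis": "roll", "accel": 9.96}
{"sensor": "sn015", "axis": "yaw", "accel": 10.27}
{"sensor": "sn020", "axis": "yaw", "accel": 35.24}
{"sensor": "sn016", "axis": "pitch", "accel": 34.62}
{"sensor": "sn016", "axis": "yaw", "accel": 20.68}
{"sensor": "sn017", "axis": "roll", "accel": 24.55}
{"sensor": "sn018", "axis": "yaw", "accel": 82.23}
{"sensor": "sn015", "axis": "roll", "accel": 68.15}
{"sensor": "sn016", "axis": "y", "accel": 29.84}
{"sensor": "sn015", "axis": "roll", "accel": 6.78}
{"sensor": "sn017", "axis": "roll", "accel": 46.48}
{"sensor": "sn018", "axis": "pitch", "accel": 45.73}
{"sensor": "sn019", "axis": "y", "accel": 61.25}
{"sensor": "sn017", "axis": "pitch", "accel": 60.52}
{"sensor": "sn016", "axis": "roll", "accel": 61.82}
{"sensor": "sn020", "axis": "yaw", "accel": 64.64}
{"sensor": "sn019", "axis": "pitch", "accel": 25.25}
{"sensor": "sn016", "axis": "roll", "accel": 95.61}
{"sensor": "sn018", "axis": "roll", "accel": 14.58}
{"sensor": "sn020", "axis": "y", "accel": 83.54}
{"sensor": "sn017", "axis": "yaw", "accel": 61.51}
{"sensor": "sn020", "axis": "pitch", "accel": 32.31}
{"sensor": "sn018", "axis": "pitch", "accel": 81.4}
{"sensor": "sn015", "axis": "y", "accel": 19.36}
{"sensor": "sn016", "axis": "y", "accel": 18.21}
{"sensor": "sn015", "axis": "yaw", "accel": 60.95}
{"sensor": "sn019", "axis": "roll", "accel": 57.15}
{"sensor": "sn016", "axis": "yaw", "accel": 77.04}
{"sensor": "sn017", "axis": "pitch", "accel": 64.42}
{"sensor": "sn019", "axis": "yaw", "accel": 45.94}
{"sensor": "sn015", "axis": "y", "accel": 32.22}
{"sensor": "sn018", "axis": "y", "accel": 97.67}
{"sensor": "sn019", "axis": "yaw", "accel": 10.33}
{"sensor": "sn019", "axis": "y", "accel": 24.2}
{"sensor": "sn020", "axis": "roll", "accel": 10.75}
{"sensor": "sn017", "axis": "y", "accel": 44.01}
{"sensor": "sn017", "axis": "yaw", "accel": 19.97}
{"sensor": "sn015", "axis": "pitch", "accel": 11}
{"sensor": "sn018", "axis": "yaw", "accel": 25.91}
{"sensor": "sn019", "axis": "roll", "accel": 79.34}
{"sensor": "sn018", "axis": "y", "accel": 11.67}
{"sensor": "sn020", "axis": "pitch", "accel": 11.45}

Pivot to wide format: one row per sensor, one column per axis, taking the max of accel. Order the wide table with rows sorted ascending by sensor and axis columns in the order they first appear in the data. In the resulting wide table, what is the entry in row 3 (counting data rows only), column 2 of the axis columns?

46.48

With rows sorted ascending by sensor, row 3 is sensor=sn017. axis columns in first-appearance order: pitch, roll, y, yaw; column 2 is roll.
Long rows with sensor=sn017, axis=roll: max(24.55, 46.48) = 46.48.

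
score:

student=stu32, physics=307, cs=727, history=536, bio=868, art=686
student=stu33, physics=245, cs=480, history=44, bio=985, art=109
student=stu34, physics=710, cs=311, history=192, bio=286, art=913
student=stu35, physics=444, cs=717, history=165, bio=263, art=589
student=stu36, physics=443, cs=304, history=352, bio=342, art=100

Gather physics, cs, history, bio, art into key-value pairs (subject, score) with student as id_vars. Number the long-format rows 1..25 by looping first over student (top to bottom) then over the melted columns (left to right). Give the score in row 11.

25 rows total (5 × 5). Row 11: index ⌊(11-1)/5⌋ = 2 into student → stu34; (11-1) mod 5 = 0 into the melted columns → physics.
So row 11 is (stu34, physics, 710); score = 710.

710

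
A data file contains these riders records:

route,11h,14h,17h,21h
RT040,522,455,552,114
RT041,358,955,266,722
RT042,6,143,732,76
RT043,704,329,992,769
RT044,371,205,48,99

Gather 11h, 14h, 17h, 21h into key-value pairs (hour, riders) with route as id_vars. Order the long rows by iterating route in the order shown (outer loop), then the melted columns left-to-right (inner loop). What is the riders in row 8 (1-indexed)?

722

20 rows total (5 × 4). Row 8: index ⌊(8-1)/4⌋ = 1 into route → RT041; (8-1) mod 4 = 3 into the melted columns → 21h.
So row 8 is (RT041, 21h, 722); riders = 722.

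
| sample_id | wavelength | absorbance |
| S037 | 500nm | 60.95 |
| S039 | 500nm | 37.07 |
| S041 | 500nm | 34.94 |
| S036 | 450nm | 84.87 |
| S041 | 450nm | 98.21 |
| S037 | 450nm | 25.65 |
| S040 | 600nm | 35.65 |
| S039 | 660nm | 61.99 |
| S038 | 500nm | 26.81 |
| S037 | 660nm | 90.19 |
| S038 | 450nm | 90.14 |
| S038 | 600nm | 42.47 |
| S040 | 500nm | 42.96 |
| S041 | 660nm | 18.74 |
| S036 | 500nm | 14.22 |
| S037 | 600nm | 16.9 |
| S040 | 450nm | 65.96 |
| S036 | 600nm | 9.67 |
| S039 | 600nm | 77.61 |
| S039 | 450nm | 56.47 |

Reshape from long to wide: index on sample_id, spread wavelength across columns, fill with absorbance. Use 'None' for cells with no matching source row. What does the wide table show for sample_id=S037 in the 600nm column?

The long row with sample_id=S037, wavelength=600nm has absorbance=16.9.

16.9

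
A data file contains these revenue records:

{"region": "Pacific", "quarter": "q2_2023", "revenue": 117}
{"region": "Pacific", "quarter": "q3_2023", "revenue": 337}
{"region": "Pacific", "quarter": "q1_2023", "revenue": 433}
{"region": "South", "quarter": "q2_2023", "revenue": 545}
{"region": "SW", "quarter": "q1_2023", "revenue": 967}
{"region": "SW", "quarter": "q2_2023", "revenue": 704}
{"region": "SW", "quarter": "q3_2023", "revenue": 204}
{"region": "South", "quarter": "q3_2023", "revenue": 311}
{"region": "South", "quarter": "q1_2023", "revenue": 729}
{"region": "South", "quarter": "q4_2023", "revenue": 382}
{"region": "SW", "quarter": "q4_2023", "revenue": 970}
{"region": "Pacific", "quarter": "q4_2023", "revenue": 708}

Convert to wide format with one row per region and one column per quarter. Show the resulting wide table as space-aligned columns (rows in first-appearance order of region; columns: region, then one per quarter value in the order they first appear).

Columns: region plus the 4 distinct quarter values (q2_2023, q3_2023, q1_2023, q4_2023).
For example, row Pacific column q2_2023 takes revenue=117 from the long row (Pacific, q2_2023).

region   q2_2023  q3_2023  q1_2023  q4_2023
Pacific  117      337      433      708    
South    545      311      729      382    
SW       704      204      967      970    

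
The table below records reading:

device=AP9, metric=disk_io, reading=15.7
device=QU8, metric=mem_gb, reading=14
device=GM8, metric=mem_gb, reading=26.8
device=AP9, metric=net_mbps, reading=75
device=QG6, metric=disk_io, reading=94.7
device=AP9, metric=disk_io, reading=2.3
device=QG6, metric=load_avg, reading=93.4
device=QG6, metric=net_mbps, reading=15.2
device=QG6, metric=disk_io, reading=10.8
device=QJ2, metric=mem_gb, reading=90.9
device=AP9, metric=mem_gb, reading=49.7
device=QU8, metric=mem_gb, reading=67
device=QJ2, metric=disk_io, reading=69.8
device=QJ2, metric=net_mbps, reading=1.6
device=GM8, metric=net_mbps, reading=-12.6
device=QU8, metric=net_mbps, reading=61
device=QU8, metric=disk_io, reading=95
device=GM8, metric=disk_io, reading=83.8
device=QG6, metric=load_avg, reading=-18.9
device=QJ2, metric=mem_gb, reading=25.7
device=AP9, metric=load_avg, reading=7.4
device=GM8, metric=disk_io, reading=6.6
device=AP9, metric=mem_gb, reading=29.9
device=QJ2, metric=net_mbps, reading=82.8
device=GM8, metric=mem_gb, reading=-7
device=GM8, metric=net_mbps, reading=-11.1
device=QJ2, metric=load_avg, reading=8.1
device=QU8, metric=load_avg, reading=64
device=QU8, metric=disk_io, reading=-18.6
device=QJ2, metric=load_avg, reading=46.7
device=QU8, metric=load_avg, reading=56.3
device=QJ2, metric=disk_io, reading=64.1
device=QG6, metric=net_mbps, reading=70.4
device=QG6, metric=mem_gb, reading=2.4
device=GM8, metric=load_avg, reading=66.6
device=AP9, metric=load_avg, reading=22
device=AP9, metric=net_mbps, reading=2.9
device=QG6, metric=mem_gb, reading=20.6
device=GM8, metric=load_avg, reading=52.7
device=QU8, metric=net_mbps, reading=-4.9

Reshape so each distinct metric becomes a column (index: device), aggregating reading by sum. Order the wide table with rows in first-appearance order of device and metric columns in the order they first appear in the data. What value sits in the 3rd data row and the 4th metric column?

119.3

With rows in first-appearance order of device, row 3 is device=GM8. metric columns in first-appearance order: disk_io, mem_gb, net_mbps, load_avg; column 4 is load_avg.
Long rows with device=GM8, metric=load_avg: 66.6 + 52.7 = 119.3.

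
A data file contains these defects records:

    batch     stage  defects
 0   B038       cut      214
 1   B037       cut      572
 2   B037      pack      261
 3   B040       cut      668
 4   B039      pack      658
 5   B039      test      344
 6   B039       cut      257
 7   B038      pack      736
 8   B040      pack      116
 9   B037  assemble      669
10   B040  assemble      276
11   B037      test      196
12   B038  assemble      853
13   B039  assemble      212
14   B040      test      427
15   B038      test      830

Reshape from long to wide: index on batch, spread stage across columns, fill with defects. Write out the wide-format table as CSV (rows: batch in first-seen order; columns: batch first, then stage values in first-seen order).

batch,cut,pack,test,assemble
B038,214,736,830,853
B037,572,261,196,669
B040,668,116,427,276
B039,257,658,344,212

Columns: batch plus the 4 distinct stage values (cut, pack, test, assemble).
For example, row B038 column cut takes defects=214 from the long row (B038, cut).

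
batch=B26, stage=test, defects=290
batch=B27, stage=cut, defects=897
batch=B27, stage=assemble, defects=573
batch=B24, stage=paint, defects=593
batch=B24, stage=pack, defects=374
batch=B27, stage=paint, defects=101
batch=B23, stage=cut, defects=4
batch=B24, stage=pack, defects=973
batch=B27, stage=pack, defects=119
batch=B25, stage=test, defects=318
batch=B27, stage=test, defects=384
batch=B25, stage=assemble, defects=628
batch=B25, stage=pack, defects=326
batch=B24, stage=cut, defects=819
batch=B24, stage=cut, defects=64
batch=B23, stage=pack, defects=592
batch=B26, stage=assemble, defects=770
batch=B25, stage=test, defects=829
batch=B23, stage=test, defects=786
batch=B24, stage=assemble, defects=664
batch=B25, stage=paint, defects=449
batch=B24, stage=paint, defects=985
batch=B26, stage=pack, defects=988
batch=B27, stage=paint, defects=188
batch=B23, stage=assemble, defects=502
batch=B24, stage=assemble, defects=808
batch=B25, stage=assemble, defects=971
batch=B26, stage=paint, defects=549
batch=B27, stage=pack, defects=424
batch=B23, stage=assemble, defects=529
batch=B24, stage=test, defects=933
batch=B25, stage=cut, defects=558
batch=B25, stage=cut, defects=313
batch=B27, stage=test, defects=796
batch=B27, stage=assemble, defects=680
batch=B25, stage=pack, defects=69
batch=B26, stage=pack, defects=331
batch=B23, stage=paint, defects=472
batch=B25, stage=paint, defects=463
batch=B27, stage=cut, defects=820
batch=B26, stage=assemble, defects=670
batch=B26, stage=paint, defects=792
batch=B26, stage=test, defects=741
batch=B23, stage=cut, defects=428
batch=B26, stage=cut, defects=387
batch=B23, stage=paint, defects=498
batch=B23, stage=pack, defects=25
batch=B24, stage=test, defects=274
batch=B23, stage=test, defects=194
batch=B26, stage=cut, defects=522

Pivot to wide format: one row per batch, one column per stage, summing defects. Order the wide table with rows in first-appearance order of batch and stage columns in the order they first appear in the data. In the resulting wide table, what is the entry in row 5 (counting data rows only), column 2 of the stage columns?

With rows in first-appearance order of batch, row 5 is batch=B25. stage columns in first-appearance order: test, cut, assemble, paint, pack; column 2 is cut.
Long rows with batch=B25, stage=cut: 558 + 313 = 871.

871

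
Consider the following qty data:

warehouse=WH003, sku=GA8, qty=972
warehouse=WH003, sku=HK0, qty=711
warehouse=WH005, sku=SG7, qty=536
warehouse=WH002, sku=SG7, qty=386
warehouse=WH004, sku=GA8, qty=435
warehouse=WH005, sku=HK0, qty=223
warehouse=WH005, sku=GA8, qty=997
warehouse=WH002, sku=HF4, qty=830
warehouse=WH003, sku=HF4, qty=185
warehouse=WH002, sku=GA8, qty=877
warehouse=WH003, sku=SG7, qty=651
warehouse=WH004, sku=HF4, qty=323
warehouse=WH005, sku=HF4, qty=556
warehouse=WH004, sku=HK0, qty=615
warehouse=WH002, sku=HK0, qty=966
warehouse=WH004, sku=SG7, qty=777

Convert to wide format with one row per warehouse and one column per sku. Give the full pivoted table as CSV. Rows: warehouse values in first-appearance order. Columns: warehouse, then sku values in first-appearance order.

warehouse,GA8,HK0,SG7,HF4
WH003,972,711,651,185
WH005,997,223,536,556
WH002,877,966,386,830
WH004,435,615,777,323

Columns: warehouse plus the 4 distinct sku values (GA8, HK0, SG7, HF4).
For example, row WH003 column GA8 takes qty=972 from the long row (WH003, GA8).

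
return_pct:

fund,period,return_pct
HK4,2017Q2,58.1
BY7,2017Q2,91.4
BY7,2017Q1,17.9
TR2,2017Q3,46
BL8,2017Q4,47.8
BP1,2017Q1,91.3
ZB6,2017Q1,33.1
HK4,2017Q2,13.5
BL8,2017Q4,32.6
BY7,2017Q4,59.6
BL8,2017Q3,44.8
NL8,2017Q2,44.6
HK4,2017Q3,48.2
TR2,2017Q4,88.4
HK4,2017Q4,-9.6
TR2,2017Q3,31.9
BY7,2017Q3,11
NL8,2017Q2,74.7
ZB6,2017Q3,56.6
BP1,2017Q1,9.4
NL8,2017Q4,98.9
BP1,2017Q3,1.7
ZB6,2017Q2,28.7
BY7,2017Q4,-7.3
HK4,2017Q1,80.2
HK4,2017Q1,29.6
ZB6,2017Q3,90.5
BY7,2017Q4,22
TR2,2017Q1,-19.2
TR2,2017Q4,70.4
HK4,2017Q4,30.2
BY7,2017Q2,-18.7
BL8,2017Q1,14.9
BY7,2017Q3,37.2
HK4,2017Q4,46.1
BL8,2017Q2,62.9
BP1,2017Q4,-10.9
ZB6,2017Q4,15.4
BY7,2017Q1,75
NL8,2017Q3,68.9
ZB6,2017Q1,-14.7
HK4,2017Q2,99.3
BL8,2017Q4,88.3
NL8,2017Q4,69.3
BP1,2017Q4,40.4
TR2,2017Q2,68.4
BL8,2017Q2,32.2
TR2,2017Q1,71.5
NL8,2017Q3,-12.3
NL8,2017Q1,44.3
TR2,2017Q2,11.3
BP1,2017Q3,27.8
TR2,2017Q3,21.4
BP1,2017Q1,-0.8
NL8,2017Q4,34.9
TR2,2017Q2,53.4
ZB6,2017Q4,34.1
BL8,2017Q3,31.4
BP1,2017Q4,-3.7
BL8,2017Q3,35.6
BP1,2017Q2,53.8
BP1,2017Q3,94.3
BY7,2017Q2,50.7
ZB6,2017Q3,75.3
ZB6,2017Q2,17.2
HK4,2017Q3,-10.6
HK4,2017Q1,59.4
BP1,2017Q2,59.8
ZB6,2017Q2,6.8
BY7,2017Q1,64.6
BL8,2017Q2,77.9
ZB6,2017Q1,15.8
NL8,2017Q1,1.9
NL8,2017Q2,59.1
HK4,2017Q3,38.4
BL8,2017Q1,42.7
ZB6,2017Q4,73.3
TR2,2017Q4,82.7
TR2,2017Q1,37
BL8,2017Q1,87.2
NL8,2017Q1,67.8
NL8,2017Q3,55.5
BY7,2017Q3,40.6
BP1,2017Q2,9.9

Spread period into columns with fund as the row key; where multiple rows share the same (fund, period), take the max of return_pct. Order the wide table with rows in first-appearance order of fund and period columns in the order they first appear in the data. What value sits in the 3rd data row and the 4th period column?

With rows in first-appearance order of fund, row 3 is fund=TR2. period columns in first-appearance order: 2017Q2, 2017Q1, 2017Q3, 2017Q4; column 4 is 2017Q4.
Long rows with fund=TR2, period=2017Q4: max(88.4, 70.4, 82.7) = 88.4.

88.4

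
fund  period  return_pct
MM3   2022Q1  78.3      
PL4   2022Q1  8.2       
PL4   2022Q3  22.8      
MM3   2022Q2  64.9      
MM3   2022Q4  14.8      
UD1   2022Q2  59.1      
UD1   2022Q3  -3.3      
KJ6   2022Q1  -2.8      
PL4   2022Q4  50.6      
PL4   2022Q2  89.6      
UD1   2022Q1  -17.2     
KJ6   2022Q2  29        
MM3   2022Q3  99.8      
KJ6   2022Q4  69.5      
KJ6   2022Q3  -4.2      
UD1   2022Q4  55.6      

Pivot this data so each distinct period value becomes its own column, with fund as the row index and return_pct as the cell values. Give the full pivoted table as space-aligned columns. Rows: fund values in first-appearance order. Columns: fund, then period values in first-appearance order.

fund  2022Q1  2022Q3  2022Q2  2022Q4
MM3   78.3    99.8    64.9    14.8  
PL4   8.2     22.8    89.6    50.6  
UD1   -17.2   -3.3    59.1    55.6  
KJ6   -2.8    -4.2    29      69.5  

Columns: fund plus the 4 distinct period values (2022Q1, 2022Q3, 2022Q2, 2022Q4).
For example, row MM3 column 2022Q1 takes return_pct=78.3 from the long row (MM3, 2022Q1).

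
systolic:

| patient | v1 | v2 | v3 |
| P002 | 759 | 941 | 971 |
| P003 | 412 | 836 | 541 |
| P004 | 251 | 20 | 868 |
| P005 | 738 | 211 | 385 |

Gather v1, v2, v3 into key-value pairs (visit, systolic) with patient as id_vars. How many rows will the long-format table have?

4 patient values × 3 melted columns = 12 rows.

12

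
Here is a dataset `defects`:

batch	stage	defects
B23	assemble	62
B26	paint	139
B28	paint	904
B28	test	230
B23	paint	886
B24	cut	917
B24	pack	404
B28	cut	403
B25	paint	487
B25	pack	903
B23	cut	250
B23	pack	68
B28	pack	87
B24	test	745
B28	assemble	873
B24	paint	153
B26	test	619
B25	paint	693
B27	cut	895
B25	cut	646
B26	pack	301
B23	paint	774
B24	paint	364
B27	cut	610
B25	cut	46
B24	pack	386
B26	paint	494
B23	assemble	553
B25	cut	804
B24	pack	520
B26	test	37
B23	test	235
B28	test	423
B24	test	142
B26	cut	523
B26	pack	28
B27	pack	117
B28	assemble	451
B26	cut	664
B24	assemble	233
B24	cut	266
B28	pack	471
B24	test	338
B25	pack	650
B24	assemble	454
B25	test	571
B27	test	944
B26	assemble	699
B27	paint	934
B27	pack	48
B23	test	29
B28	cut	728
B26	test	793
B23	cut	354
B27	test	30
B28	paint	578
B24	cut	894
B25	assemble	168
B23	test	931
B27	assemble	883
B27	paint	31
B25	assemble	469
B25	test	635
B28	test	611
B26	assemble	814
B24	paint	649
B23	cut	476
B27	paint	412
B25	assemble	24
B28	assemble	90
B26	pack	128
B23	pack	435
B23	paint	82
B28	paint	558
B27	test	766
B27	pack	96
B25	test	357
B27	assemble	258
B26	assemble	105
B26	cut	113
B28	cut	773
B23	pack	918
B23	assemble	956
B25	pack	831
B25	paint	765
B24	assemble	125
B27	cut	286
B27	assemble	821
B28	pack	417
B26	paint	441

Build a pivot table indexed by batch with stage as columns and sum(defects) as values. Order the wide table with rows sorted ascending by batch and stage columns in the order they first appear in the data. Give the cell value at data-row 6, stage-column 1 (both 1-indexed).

With rows sorted ascending by batch, row 6 is batch=B28. stage columns in first-appearance order: assemble, paint, test, cut, pack; column 1 is assemble.
Long rows with batch=B28, stage=assemble: 873 + 451 + 90 = 1414.

1414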